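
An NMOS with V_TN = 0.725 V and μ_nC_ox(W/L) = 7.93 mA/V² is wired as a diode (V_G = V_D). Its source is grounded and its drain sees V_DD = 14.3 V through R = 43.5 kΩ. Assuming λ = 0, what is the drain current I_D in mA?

With gate tied to drain, V_GS = V_DS ≥ V_GS − V_TN, so the device is in saturation.
KCL at the drain: ½ k_n (V_GS − V_TN)² = (V_DD − V_GS)/R.
Let x = V_GS − 0.725. Then 172 x² + x − 13.58 = 0, giving x = 0.278 V (positive root), so V_GS = 1 V.
I_D = (V_DD − V_GS)/R = (14.3 − 1) / 43.5 = 0.306 mA.

I_D = 0.306 mA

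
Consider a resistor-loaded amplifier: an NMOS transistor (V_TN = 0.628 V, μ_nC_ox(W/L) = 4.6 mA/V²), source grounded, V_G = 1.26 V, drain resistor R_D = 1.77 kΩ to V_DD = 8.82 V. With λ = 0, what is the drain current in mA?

I_D = 0.919 mA

V_GS = V_G = 1.26 V, so V_ov = 1.26 − 0.628 = 0.632 V.
Assume saturation: I_D = ½ k_n V_ov² = 0.5 × 4.6 × 0.632² = 0.919 mA, giving V_DS = V_DD − I_D R_D = 8.82 − 0.919 × 1.77 = 7.19 V.
V_DS = 7.19 V ≥ V_ov = 0.632 V, confirming saturation.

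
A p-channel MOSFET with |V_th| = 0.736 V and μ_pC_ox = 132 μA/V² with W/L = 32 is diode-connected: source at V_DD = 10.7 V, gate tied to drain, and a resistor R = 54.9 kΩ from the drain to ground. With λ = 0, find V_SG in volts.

V_SG = 1.02 V

With gate tied to drain, V_SG = V_SD ≥ V_SG − |V_th|, so the device is in saturation.
k_p = μ_pC_ox · (W/L) = 4.224 mA/V².
KCL at the drain: ½ k_p (V_SG − |V_th|)² = (V_DD − V_SG)/R.
Let x = V_SG − 0.736. Then 116 x² + x − 9.964 = 0, giving x = 0.289 V (positive root), so V_SG = 1.02 V.
I_D = (V_DD − V_SG)/R = (10.7 − 1.02) / 54.9 = 0.176 mA.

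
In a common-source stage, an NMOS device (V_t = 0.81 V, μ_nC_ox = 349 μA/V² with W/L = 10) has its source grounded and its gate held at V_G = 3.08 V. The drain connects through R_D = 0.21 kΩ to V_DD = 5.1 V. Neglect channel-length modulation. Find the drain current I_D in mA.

V_GS = V_G = 3.08 V, so V_ov = 3.08 − 0.81 = 2.27 V.
k_n = μ_nC_ox · (W/L) = 3.49 mA/V².
Assume saturation: I_D = ½ k_n V_ov² = 0.5 × 3.49 × 2.27² = 8.99 mA, giving V_DS = V_DD − I_D R_D = 5.1 − 8.99 × 0.21 = 3.21 V.
V_DS = 3.21 V ≥ V_ov = 2.27 V, confirming saturation.

I_D = 8.99 mA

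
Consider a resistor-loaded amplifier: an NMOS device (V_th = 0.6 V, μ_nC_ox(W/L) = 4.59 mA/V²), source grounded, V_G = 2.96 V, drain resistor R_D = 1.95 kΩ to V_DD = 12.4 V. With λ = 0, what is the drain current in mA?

V_GS = V_G = 2.96 V, so V_ov = 2.96 − 0.6 = 2.36 V.
Assume saturation: I_D = ½ k_n V_ov² = 0.5 × 4.59 × 2.36² = 12.8 mA, giving V_DS = V_DD − I_D R_D = 12.4 − 12.8 × 1.95 = -12.5 V.
But -12.5 V < V_ov = 2.36 V, so the device is actually in triode.
In triode I_D = k_n[V_ov V_DS − ½ V_DS²] and I_D = (V_DD − V_DS)/R_D. Equating: 4.48 V_DS² − 22.12 V_DS + 12.4 = 0, giving V_DS = 0.645 V (the root below V_ov).
I_D = (12.4 − 0.645) / 1.95 = 6.03 mA.

I_D = 6.03 mA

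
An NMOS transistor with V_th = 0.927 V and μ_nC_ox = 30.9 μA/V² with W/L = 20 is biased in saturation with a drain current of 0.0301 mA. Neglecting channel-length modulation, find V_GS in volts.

V_GS = 1.24 V

k_n = μ_nC_ox · (W/L) = 0.618 mA/V².
In saturation I_D = ½ k_n (V_GS − V_th)², so V_GS − V_th = √(2 I_D / k_n) = √(2 × 0.0301 / 0.618) = 0.312 V.
V_GS = 0.927 + 0.312 = 1.24 V.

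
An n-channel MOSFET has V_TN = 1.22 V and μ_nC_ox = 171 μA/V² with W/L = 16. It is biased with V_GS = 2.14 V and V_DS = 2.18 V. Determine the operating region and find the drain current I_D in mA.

Saturation; I_D = 1.16 mA

k_n = μ_nC_ox · (W/L) = 2.736 mA/V².
V_ov = V_GS − V_TN = 2.14 − 1.22 = 0.92 V.
Since V_DS = 2.18 V ≥ V_ov = 0.92 V, the device is in saturation.
I_D = ½ k_n V_ov² = 0.5 × 2.736 × 0.92² = 1.16 mA.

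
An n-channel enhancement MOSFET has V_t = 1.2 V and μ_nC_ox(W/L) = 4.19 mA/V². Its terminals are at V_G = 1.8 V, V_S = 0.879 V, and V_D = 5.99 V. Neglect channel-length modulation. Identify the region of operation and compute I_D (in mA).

Cutoff; I_D = 0 mA

V_GS = V_G − V_S = 1.8 − 0.879 = 0.921 V; V_DS = V_D − V_S = 5.99 − 0.879 = 5.11 V.
V_GS = 0.921 V < V_t = 1.2 V, so the transistor is in cutoff.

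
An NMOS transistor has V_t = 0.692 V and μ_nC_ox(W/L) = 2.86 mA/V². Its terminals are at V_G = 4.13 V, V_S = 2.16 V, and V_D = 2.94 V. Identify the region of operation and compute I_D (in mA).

Triode; I_D = 1.98 mA

V_GS = V_G − V_S = 4.13 − 2.16 = 1.97 V; V_DS = V_D − V_S = 2.94 − 2.16 = 0.78 V.
V_ov = V_GS − V_t = 1.97 − 0.692 = 1.28 V.
Since V_DS = 0.78 V < V_ov = 1.28 V, the device is in the triode region.
I_D = k_n [V_ov · V_DS − ½ V_DS²] = 2.86 × [1.28 × 0.78 − 0.5 × 0.78²] = 1.98 mA.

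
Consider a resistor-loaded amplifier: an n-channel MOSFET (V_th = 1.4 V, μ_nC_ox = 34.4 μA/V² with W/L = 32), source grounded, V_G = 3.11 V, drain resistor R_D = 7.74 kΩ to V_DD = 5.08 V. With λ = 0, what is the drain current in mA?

V_GS = V_G = 3.11 V, so V_ov = 3.11 − 1.4 = 1.71 V.
k_n = μ_nC_ox · (W/L) = 1.101 mA/V².
Assume saturation: I_D = ½ k_n V_ov² = 0.5 × 1.101 × 1.71² = 1.61 mA, giving V_DS = V_DD − I_D R_D = 5.08 − 1.61 × 7.74 = -7.38 V.
But -7.38 V < V_ov = 1.71 V, so the device is actually in triode.
In triode I_D = k_n[V_ov V_DS − ½ V_DS²] and I_D = (V_DD − V_DS)/R_D. Equating: 4.26 V_DS² − 15.57 V_DS + 5.08 = 0, giving V_DS = 0.362 V (the root below V_ov).
I_D = (5.08 − 0.362) / 7.74 = 0.61 mA.

I_D = 0.610 mA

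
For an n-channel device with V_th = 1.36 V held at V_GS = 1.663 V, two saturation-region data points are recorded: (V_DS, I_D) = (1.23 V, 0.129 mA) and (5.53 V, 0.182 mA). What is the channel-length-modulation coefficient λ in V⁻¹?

With V_GS fixed, I_D ∝ (1 + λ V_DS) in saturation, so I_D2/I_D1 = (1 + λ V_DS2)/(1 + λ V_DS1).
0.182/0.129 = 1.411 = (1 + 5.53 λ)/(1 + 1.23 λ).
Solving: λ (I_D1 V_DS2 − I_D2 V_DS1) = I_D2 − I_D1, so λ = (0.182 − 0.129) / (0.129 × 5.53 − 0.182 × 1.23) = 0.053 / 0.49 = 0.108 V⁻¹.

λ = 0.108 V⁻¹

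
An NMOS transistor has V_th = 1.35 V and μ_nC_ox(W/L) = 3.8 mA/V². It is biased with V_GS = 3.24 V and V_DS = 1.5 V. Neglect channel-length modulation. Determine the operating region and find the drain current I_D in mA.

Triode; I_D = 6.50 mA

V_ov = V_GS − V_th = 3.24 − 1.35 = 1.89 V.
Since V_DS = 1.5 V < V_ov = 1.89 V, the device is in the triode region.
I_D = k_n [V_ov · V_DS − ½ V_DS²] = 3.8 × [1.89 × 1.5 − 0.5 × 1.5²] = 6.5 mA.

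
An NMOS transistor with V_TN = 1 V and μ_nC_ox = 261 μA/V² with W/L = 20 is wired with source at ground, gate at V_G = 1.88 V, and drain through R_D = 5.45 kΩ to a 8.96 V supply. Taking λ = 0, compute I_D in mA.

V_GS = V_G = 1.88 V, so V_ov = 1.88 − 1 = 0.88 V.
k_n = μ_nC_ox · (W/L) = 5.22 mA/V².
Assume saturation: I_D = ½ k_n V_ov² = 0.5 × 5.22 × 0.88² = 2.02 mA, giving V_DS = V_DD − I_D R_D = 8.96 − 2.02 × 5.45 = -2.06 V.
But -2.06 V < V_ov = 0.88 V, so the device is actually in triode.
In triode I_D = k_n[V_ov V_DS − ½ V_DS²] and I_D = (V_DD − V_DS)/R_D. Equating: 14.2 V_DS² − 26.04 V_DS + 8.96 = 0, giving V_DS = 0.46 V (the root below V_ov).
I_D = (8.96 − 0.46) / 5.45 = 1.56 mA.

I_D = 1.56 mA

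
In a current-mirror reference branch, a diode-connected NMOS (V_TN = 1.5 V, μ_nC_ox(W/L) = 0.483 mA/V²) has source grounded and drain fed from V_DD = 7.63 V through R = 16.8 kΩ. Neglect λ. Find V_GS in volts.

With gate tied to drain, V_GS = V_DS ≥ V_GS − V_TN, so the device is in saturation.
KCL at the drain: ½ k_n (V_GS − V_TN)² = (V_DD − V_GS)/R.
Let x = V_GS − 1.5. Then 4.06 x² + x − 6.13 = 0, giving x = 1.11 V (positive root), so V_GS = 2.61 V.
I_D = (V_DD − V_GS)/R = (7.63 − 2.61) / 16.8 = 0.299 mA.

V_GS = 2.61 V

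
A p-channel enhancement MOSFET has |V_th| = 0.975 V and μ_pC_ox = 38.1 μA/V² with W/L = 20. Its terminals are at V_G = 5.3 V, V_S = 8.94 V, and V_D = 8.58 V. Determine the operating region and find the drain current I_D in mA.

Triode; I_D = 0.682 mA

V_SG = V_S − V_G = 8.94 − 5.3 = 3.64 V; V_SD = V_S − V_D = 8.94 − 8.58 = 0.36 V.
k_p = μ_pC_ox · (W/L) = 0.762 mA/V².
V_ov = V_SG − |V_th| = 3.64 − 0.975 = 2.66 V.
Since V_SD = 0.36 V < V_ov = 2.66 V, the device is in the triode region.
I_D = k_p [V_ov · V_SD − ½ V_SD²] = 0.762 × [2.66 × 0.36 − 0.5 × 0.36²] = 0.682 mA.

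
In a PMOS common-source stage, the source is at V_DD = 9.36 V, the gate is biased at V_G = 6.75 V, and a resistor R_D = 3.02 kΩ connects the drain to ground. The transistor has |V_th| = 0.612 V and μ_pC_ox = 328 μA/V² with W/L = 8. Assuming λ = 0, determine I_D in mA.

I_D = 2.88 mA

V_SG = V_DD − V_G = 9.36 − 6.75 = 2.61 V, so V_ov = 2.61 − 0.612 = 2 V.
k_p = μ_pC_ox · (W/L) = 2.624 mA/V².
Assume saturation: I_D = ½ k_p V_ov² = 0.5 × 2.624 × 2² = 5.24 mA, giving V_SD = V_DD − I_D R_D = 9.36 − 5.24 × 3.02 = -6.46 V.
But -6.46 V < V_ov = 2 V, so the device is actually in triode.
In triode I_D = k_p[V_ov V_SD − ½ V_SD²] and I_D = (V_DD − V_SD)/R_D. Equating: 3.96 V_SD² − 16.83 V_SD + 9.36 = 0, giving V_SD = 0.658 V (the root below V_ov).
I_D = (9.36 − 0.658) / 3.02 = 2.88 mA.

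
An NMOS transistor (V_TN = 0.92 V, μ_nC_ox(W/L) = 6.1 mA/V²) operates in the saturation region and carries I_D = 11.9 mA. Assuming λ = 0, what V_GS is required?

In saturation I_D = ½ k_n (V_GS − V_TN)², so V_GS − V_TN = √(2 I_D / k_n) = √(2 × 11.9 / 6.1) = 1.98 V.
V_GS = 0.92 + 1.98 = 2.9 V.

V_GS = 2.90 V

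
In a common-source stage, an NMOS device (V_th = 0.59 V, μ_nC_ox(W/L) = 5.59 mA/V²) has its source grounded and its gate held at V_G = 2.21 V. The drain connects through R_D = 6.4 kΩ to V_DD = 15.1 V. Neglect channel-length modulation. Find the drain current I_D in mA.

V_GS = V_G = 2.21 V, so V_ov = 2.21 − 0.59 = 1.62 V.
Assume saturation: I_D = ½ k_n V_ov² = 0.5 × 5.59 × 1.62² = 7.34 mA, giving V_DS = V_DD − I_D R_D = 15.1 − 7.34 × 6.4 = -31.8 V.
But -31.8 V < V_ov = 1.62 V, so the device is actually in triode.
In triode I_D = k_n[V_ov V_DS − ½ V_DS²] and I_D = (V_DD − V_DS)/R_D. Equating: 17.9 V_DS² − 58.96 V_DS + 15.1 = 0, giving V_DS = 0.28 V (the root below V_ov).
I_D = (15.1 − 0.28) / 6.4 = 2.32 mA.

I_D = 2.32 mA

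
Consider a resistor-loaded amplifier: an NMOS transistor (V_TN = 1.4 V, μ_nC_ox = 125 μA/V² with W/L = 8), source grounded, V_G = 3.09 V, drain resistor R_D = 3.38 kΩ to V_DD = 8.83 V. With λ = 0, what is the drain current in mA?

I_D = 1.43 mA

V_GS = V_G = 3.09 V, so V_ov = 3.09 − 1.4 = 1.69 V.
k_n = μ_nC_ox · (W/L) = 1 mA/V².
Assume saturation: I_D = ½ k_n V_ov² = 0.5 × 1 × 1.69² = 1.43 mA, giving V_DS = V_DD − I_D R_D = 8.83 − 1.43 × 3.38 = 4 V.
V_DS = 4 V ≥ V_ov = 1.69 V, confirming saturation.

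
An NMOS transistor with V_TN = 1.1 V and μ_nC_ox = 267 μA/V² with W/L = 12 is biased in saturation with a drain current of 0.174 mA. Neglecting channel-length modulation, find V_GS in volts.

k_n = μ_nC_ox · (W/L) = 3.204 mA/V².
In saturation I_D = ½ k_n (V_GS − V_TN)², so V_GS − V_TN = √(2 I_D / k_n) = √(2 × 0.174 / 3.204) = 0.33 V.
V_GS = 1.1 + 0.33 = 1.43 V.

V_GS = 1.43 V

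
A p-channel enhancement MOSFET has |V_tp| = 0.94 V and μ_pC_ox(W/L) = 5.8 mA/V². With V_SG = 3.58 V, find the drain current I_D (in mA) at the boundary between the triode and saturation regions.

At the boundary V_SD = V_ov = V_SG − |V_tp| = 3.58 − 0.94 = 2.64 V.
I_D = ½ k_p V_ov² = 0.5 × 5.8 × 2.64² = 20.2 mA.

I_D = 20.2 mA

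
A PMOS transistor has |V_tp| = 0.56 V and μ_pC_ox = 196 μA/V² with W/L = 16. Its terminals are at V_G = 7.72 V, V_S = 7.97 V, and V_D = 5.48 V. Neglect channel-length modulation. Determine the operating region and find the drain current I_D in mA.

V_SG = V_S − V_G = 7.97 − 7.72 = 0.25 V; V_SD = V_S − V_D = 7.97 − 5.48 = 2.49 V.
V_SG = 0.25 V < |V_tp| = 0.56 V, so the transistor is in cutoff.

Cutoff; I_D = 0 mA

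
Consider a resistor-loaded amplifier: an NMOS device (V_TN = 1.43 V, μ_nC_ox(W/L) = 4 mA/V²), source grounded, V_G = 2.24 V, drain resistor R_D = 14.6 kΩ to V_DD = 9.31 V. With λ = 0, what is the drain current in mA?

I_D = 0.622 mA

V_GS = V_G = 2.24 V, so V_ov = 2.24 − 1.43 = 0.81 V.
Assume saturation: I_D = ½ k_n V_ov² = 0.5 × 4 × 0.81² = 1.31 mA, giving V_DS = V_DD − I_D R_D = 9.31 − 1.31 × 14.6 = -9.85 V.
But -9.85 V < V_ov = 0.81 V, so the device is actually in triode.
In triode I_D = k_n[V_ov V_DS − ½ V_DS²] and I_D = (V_DD − V_DS)/R_D. Equating: 29.2 V_DS² − 48.3 V_DS + 9.31 = 0, giving V_DS = 0.223 V (the root below V_ov).
I_D = (9.31 − 0.223) / 14.6 = 0.622 mA.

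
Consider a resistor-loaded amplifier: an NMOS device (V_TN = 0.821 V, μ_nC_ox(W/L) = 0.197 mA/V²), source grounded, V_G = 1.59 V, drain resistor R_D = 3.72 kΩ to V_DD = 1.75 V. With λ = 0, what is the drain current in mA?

V_GS = V_G = 1.59 V, so V_ov = 1.59 − 0.821 = 0.769 V.
Assume saturation: I_D = ½ k_n V_ov² = 0.5 × 0.197 × 0.769² = 0.0582 mA, giving V_DS = V_DD − I_D R_D = 1.75 − 0.0582 × 3.72 = 1.53 V.
V_DS = 1.53 V ≥ V_ov = 0.769 V, confirming saturation.

I_D = 0.0582 mA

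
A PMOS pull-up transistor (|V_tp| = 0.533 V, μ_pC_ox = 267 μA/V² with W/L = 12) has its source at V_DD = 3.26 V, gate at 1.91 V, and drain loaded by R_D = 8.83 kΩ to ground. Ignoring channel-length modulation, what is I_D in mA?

I_D = 0.352 mA

V_SG = V_DD − V_G = 3.26 − 1.91 = 1.35 V, so V_ov = 1.35 − 0.533 = 0.817 V.
k_p = μ_pC_ox · (W/L) = 3.204 mA/V².
Assume saturation: I_D = ½ k_p V_ov² = 0.5 × 3.204 × 0.817² = 1.07 mA, giving V_SD = V_DD − I_D R_D = 3.26 − 1.07 × 8.83 = -6.18 V.
But -6.18 V < V_ov = 0.817 V, so the device is actually in triode.
In triode I_D = k_p[V_ov V_SD − ½ V_SD²] and I_D = (V_DD − V_SD)/R_D. Equating: 14.1 V_SD² − 24.11 V_SD + 3.26 = 0, giving V_SD = 0.148 V (the root below V_ov).
I_D = (3.26 − 0.148) / 8.83 = 0.352 mA.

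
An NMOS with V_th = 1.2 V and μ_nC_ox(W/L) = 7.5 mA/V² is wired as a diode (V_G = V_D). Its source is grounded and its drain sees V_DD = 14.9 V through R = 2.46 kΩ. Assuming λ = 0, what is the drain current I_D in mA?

I_D = 5.10 mA

With gate tied to drain, V_GS = V_DS ≥ V_GS − V_th, so the device is in saturation.
KCL at the drain: ½ k_n (V_GS − V_th)² = (V_DD − V_GS)/R.
Let x = V_GS − 1.2. Then 9.22 x² + x − 13.7 = 0, giving x = 1.17 V (positive root), so V_GS = 2.37 V.
I_D = (V_DD − V_GS)/R = (14.9 − 2.37) / 2.46 = 5.1 mA.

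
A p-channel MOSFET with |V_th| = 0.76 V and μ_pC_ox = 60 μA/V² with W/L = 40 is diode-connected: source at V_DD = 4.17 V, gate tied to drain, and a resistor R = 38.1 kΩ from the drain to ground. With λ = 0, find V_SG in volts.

V_SG = 1.02 V

With gate tied to drain, V_SG = V_SD ≥ V_SG − |V_th|, so the device is in saturation.
k_p = μ_pC_ox · (W/L) = 2.4 mA/V².
KCL at the drain: ½ k_p (V_SG − |V_th|)² = (V_DD − V_SG)/R.
Let x = V_SG − 0.76. Then 45.7 x² + x − 3.41 = 0, giving x = 0.262 V (positive root), so V_SG = 1.02 V.
I_D = (V_DD − V_SG)/R = (4.17 − 1.02) / 38.1 = 0.0826 mA.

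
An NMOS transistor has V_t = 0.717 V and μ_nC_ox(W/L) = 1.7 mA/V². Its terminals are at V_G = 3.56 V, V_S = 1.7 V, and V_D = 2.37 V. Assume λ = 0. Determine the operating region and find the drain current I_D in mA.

Triode; I_D = 0.920 mA

V_GS = V_G − V_S = 3.56 − 1.7 = 1.86 V; V_DS = V_D − V_S = 2.37 − 1.7 = 0.67 V.
V_ov = V_GS − V_t = 1.86 − 0.717 = 1.14 V.
Since V_DS = 0.67 V < V_ov = 1.14 V, the device is in the triode region.
I_D = k_n [V_ov · V_DS − ½ V_DS²] = 1.7 × [1.14 × 0.67 − 0.5 × 0.67²] = 0.92 mA.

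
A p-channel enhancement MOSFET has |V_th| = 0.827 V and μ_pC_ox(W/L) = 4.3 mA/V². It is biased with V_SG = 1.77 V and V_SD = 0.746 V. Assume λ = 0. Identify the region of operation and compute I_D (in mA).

V_ov = V_SG − |V_th| = 1.77 − 0.827 = 0.943 V.
Since V_SD = 0.746 V < V_ov = 0.943 V, the device is in the triode region.
I_D = k_p [V_ov · V_SD − ½ V_SD²] = 4.3 × [0.943 × 0.746 − 0.5 × 0.746²] = 1.83 mA.

Triode; I_D = 1.83 mA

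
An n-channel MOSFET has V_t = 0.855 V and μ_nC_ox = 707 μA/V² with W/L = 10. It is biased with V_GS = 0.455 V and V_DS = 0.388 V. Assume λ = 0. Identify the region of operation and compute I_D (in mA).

Cutoff; I_D = 0 mA

V_GS = 0.455 V < V_t = 0.855 V, so the transistor is in cutoff.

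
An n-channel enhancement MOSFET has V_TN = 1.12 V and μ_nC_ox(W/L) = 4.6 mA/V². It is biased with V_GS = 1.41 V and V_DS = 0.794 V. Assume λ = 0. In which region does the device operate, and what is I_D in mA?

V_ov = V_GS − V_TN = 1.41 − 1.12 = 0.29 V.
Since V_DS = 0.794 V ≥ V_ov = 0.29 V, the device is in saturation.
I_D = ½ k_n V_ov² = 0.5 × 4.6 × 0.29² = 0.193 mA.

Saturation; I_D = 0.193 mA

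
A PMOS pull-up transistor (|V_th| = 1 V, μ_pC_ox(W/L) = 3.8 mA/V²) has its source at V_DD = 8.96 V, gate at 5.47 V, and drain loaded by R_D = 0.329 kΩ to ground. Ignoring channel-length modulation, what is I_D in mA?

V_SG = V_DD − V_G = 8.96 − 5.47 = 3.49 V, so V_ov = 3.49 − 1 = 2.49 V.
Assume saturation: I_D = ½ k_p V_ov² = 0.5 × 3.8 × 2.49² = 11.8 mA, giving V_SD = V_DD − I_D R_D = 8.96 − 11.8 × 0.329 = 5.08 V.
V_SD = 5.08 V ≥ V_ov = 2.49 V, confirming saturation.

I_D = 11.8 mA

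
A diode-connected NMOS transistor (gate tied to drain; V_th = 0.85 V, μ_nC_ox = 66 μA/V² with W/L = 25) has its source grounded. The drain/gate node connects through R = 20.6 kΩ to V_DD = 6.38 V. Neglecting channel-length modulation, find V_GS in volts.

With gate tied to drain, V_GS = V_DS ≥ V_GS − V_th, so the device is in saturation.
k_n = μ_nC_ox · (W/L) = 1.65 mA/V².
KCL at the drain: ½ k_n (V_GS − V_th)² = (V_DD − V_GS)/R.
Let x = V_GS − 0.85. Then 17 x² + x − 5.53 = 0, giving x = 0.542 V (positive root), so V_GS = 1.39 V.
I_D = (V_DD − V_GS)/R = (6.38 − 1.39) / 20.6 = 0.242 mA.

V_GS = 1.39 V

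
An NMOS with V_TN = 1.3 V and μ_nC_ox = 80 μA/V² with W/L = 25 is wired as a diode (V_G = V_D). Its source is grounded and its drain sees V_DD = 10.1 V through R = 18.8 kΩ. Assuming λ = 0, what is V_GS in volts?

With gate tied to drain, V_GS = V_DS ≥ V_GS − V_TN, so the device is in saturation.
k_n = μ_nC_ox · (W/L) = 2 mA/V².
KCL at the drain: ½ k_n (V_GS − V_TN)² = (V_DD − V_GS)/R.
Let x = V_GS − 1.3. Then 18.8 x² + x − 8.8 = 0, giving x = 0.658 V (positive root), so V_GS = 1.96 V.
I_D = (V_DD − V_GS)/R = (10.1 − 1.96) / 18.8 = 0.433 mA.

V_GS = 1.96 V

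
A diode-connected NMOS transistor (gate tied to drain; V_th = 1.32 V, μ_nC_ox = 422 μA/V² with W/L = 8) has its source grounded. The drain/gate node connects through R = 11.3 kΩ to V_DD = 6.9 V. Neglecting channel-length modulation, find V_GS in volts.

With gate tied to drain, V_GS = V_DS ≥ V_GS − V_th, so the device is in saturation.
k_n = μ_nC_ox · (W/L) = 3.376 mA/V².
KCL at the drain: ½ k_n (V_GS − V_th)² = (V_DD − V_GS)/R.
Let x = V_GS − 1.32. Then 19.1 x² + x − 5.58 = 0, giving x = 0.515 V (positive root), so V_GS = 1.84 V.
I_D = (V_DD − V_GS)/R = (6.9 − 1.84) / 11.3 = 0.448 mA.

V_GS = 1.84 V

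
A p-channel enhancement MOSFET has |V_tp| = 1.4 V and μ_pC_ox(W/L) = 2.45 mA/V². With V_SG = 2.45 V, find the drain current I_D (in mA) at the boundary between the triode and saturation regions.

I_D = 1.35 mA

At the boundary V_SD = V_ov = V_SG − |V_tp| = 2.45 − 1.4 = 1.05 V.
I_D = ½ k_p V_ov² = 0.5 × 2.45 × 1.05² = 1.35 mA.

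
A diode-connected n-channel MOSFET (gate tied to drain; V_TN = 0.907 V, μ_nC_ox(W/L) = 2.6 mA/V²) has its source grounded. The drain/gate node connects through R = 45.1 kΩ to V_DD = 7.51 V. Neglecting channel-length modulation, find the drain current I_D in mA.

I_D = 0.139 mA

With gate tied to drain, V_GS = V_DS ≥ V_GS − V_TN, so the device is in saturation.
KCL at the drain: ½ k_n (V_GS − V_TN)² = (V_DD − V_GS)/R.
Let x = V_GS − 0.907. Then 58.6 x² + x − 6.603 = 0, giving x = 0.327 V (positive root), so V_GS = 1.23 V.
I_D = (V_DD − V_GS)/R = (7.51 − 1.23) / 45.1 = 0.139 mA.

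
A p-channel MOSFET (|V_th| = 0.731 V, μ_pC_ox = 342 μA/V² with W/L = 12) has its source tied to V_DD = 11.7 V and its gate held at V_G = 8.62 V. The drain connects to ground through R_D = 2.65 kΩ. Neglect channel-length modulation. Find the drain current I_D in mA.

I_D = 4.23 mA

V_SG = V_DD − V_G = 11.7 − 8.62 = 3.08 V, so V_ov = 3.08 − 0.731 = 2.35 V.
k_p = μ_pC_ox · (W/L) = 4.104 mA/V².
Assume saturation: I_D = ½ k_p V_ov² = 0.5 × 4.104 × 2.35² = 11.3 mA, giving V_SD = V_DD − I_D R_D = 11.7 − 11.3 × 2.65 = -18.3 V.
But -18.3 V < V_ov = 2.35 V, so the device is actually in triode.
In triode I_D = k_p[V_ov V_SD − ½ V_SD²] and I_D = (V_DD − V_SD)/R_D. Equating: 5.44 V_SD² − 26.55 V_SD + 11.7 = 0, giving V_SD = 0.49 V (the root below V_ov).
I_D = (11.7 − 0.49) / 2.65 = 4.23 mA.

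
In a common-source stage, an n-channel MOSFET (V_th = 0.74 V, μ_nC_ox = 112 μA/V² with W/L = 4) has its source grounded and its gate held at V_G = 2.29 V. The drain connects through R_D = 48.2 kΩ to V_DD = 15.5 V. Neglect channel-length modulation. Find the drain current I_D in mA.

I_D = 0.310 mA

V_GS = V_G = 2.29 V, so V_ov = 2.29 − 0.74 = 1.55 V.
k_n = μ_nC_ox · (W/L) = 0.448 mA/V².
Assume saturation: I_D = ½ k_n V_ov² = 0.5 × 0.448 × 1.55² = 0.538 mA, giving V_DS = V_DD − I_D R_D = 15.5 − 0.538 × 48.2 = -10.4 V.
But -10.4 V < V_ov = 1.55 V, so the device is actually in triode.
In triode I_D = k_n[V_ov V_DS − ½ V_DS²] and I_D = (V_DD − V_DS)/R_D. Equating: 10.8 V_DS² − 34.47 V_DS + 15.5 = 0, giving V_DS = 0.542 V (the root below V_ov).
I_D = (15.5 − 0.542) / 48.2 = 0.31 mA.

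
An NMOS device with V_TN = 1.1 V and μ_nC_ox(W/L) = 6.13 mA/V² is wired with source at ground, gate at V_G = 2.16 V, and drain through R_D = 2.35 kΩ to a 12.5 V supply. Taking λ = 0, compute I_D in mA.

V_GS = V_G = 2.16 V, so V_ov = 2.16 − 1.1 = 1.06 V.
Assume saturation: I_D = ½ k_n V_ov² = 0.5 × 6.13 × 1.06² = 3.44 mA, giving V_DS = V_DD − I_D R_D = 12.5 − 3.44 × 2.35 = 4.41 V.
V_DS = 4.41 V ≥ V_ov = 1.06 V, confirming saturation.

I_D = 3.44 mA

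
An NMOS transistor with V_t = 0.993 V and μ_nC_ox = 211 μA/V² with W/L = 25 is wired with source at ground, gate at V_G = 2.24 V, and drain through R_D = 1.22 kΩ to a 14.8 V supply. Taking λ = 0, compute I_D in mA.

I_D = 4.10 mA

V_GS = V_G = 2.24 V, so V_ov = 2.24 − 0.993 = 1.25 V.
k_n = μ_nC_ox · (W/L) = 5.275 mA/V².
Assume saturation: I_D = ½ k_n V_ov² = 0.5 × 5.275 × 1.25² = 4.1 mA, giving V_DS = V_DD − I_D R_D = 14.8 − 4.1 × 1.22 = 9.8 V.
V_DS = 9.8 V ≥ V_ov = 1.25 V, confirming saturation.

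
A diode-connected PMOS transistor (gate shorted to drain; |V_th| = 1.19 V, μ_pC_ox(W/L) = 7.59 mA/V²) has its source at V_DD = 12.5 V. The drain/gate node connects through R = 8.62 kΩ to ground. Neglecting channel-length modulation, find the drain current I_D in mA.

I_D = 1.25 mA

With gate tied to drain, V_SG = V_SD ≥ V_SG − |V_th|, so the device is in saturation.
KCL at the drain: ½ k_p (V_SG − |V_th|)² = (V_DD − V_SG)/R.
Let x = V_SG − 1.19. Then 32.7 x² + x − 11.31 = 0, giving x = 0.573 V (positive root), so V_SG = 1.76 V.
I_D = (V_DD − V_SG)/R = (12.5 − 1.76) / 8.62 = 1.25 mA.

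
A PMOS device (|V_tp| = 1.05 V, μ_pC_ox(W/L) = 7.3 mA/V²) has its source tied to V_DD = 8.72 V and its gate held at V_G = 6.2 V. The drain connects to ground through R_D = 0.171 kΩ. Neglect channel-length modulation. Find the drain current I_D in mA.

I_D = 7.89 mA

V_SG = V_DD − V_G = 8.72 − 6.2 = 2.52 V, so V_ov = 2.52 − 1.05 = 1.47 V.
Assume saturation: I_D = ½ k_p V_ov² = 0.5 × 7.3 × 1.47² = 7.89 mA, giving V_SD = V_DD − I_D R_D = 8.72 − 7.89 × 0.171 = 7.37 V.
V_SD = 7.37 V ≥ V_ov = 1.47 V, confirming saturation.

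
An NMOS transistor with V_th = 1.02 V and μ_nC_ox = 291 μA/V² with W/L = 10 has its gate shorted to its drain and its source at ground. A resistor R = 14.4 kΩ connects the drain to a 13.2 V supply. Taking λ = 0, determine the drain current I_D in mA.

With gate tied to drain, V_GS = V_DS ≥ V_GS − V_th, so the device is in saturation.
k_n = μ_nC_ox · (W/L) = 2.91 mA/V².
KCL at the drain: ½ k_n (V_GS − V_th)² = (V_DD − V_GS)/R.
Let x = V_GS − 1.02. Then 21 x² + x − 12.18 = 0, giving x = 0.739 V (positive root), so V_GS = 1.76 V.
I_D = (V_DD − V_GS)/R = (13.2 − 1.76) / 14.4 = 0.795 mA.

I_D = 0.795 mA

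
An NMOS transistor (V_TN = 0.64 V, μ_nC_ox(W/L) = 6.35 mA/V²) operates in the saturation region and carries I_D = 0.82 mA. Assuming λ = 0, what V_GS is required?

V_GS = 1.15 V

In saturation I_D = ½ k_n (V_GS − V_TN)², so V_GS − V_TN = √(2 I_D / k_n) = √(2 × 0.82 / 6.35) = 0.508 V.
V_GS = 0.64 + 0.508 = 1.15 V.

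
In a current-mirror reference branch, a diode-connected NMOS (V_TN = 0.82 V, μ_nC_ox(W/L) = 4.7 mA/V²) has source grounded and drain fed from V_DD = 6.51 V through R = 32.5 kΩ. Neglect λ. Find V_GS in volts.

With gate tied to drain, V_GS = V_DS ≥ V_GS − V_TN, so the device is in saturation.
KCL at the drain: ½ k_n (V_GS − V_TN)² = (V_DD − V_GS)/R.
Let x = V_GS − 0.82. Then 76.4 x² + x − 5.69 = 0, giving x = 0.266 V (positive root), so V_GS = 1.09 V.
I_D = (V_DD − V_GS)/R = (6.51 − 1.09) / 32.5 = 0.167 mA.

V_GS = 1.09 V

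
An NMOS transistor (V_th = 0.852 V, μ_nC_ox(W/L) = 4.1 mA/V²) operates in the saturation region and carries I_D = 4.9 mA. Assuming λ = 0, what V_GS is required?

V_GS = 2.40 V

In saturation I_D = ½ k_n (V_GS − V_th)², so V_GS − V_th = √(2 I_D / k_n) = √(2 × 4.9 / 4.1) = 1.55 V.
V_GS = 0.852 + 1.55 = 2.4 V.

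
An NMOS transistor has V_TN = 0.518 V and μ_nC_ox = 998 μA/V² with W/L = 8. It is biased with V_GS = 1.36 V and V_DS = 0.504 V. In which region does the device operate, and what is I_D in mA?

k_n = μ_nC_ox · (W/L) = 7.984 mA/V².
V_ov = V_GS − V_TN = 1.36 − 0.518 = 0.842 V.
Since V_DS = 0.504 V < V_ov = 0.842 V, the device is in the triode region.
I_D = k_n [V_ov · V_DS − ½ V_DS²] = 7.984 × [0.842 × 0.504 − 0.5 × 0.504²] = 2.37 mA.

Triode; I_D = 2.37 mA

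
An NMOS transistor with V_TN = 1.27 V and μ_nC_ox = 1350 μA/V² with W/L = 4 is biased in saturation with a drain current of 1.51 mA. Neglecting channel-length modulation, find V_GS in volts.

V_GS = 2.02 V

k_n = μ_nC_ox · (W/L) = 5.4 mA/V².
In saturation I_D = ½ k_n (V_GS − V_TN)², so V_GS − V_TN = √(2 I_D / k_n) = √(2 × 1.51 / 5.4) = 0.748 V.
V_GS = 1.27 + 0.748 = 2.02 V.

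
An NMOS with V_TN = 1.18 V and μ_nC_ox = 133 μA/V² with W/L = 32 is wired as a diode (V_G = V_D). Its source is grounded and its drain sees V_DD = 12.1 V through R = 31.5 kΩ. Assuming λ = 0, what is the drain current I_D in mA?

I_D = 0.334 mA

With gate tied to drain, V_GS = V_DS ≥ V_GS − V_TN, so the device is in saturation.
k_n = μ_nC_ox · (W/L) = 4.256 mA/V².
KCL at the drain: ½ k_n (V_GS − V_TN)² = (V_DD − V_GS)/R.
Let x = V_GS − 1.18. Then 67 x² + x − 10.92 = 0, giving x = 0.396 V (positive root), so V_GS = 1.58 V.
I_D = (V_DD − V_GS)/R = (12.1 − 1.58) / 31.5 = 0.334 mA.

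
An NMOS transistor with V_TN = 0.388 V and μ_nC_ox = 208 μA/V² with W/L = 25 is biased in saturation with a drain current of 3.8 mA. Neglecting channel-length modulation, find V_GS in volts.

k_n = μ_nC_ox · (W/L) = 5.2 mA/V².
In saturation I_D = ½ k_n (V_GS − V_TN)², so V_GS − V_TN = √(2 I_D / k_n) = √(2 × 3.8 / 5.2) = 1.21 V.
V_GS = 0.388 + 1.21 = 1.6 V.

V_GS = 1.60 V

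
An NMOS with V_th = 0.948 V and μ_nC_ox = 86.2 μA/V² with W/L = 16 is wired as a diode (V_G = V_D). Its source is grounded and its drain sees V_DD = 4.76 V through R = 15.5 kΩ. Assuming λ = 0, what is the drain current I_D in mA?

With gate tied to drain, V_GS = V_DS ≥ V_GS − V_th, so the device is in saturation.
k_n = μ_nC_ox · (W/L) = 1.379 mA/V².
KCL at the drain: ½ k_n (V_GS − V_th)² = (V_DD − V_GS)/R.
Let x = V_GS − 0.948. Then 10.7 x² + x − 3.812 = 0, giving x = 0.552 V (positive root), so V_GS = 1.5 V.
I_D = (V_DD − V_GS)/R = (4.76 − 1.5) / 15.5 = 0.21 mA.

I_D = 0.210 mA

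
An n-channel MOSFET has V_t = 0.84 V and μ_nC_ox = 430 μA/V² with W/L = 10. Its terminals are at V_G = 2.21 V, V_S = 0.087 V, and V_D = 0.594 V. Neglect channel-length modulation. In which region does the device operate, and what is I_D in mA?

Triode; I_D = 2.24 mA

V_GS = V_G − V_S = 2.21 − 0.087 = 2.12 V; V_DS = V_D − V_S = 0.594 − 0.087 = 0.507 V.
k_n = μ_nC_ox · (W/L) = 4.3 mA/V².
V_ov = V_GS − V_t = 2.12 − 0.84 = 1.28 V.
Since V_DS = 0.507 V < V_ov = 1.28 V, the device is in the triode region.
I_D = k_n [V_ov · V_DS − ½ V_DS²] = 4.3 × [1.28 × 0.507 − 0.5 × 0.507²] = 2.24 mA.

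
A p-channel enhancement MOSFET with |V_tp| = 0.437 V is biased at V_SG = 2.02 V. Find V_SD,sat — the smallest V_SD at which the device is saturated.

The boundary between triode and saturation is V_SD = V_SG − |V_tp| = V_ov.
V_ov = 2.02 − 0.437 = 1.58 V.

V_SD,sat = 1.58 V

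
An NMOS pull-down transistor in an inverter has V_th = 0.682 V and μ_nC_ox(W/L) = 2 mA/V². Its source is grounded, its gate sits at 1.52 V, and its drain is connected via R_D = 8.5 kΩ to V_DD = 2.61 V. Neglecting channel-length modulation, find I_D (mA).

I_D = 0.285 mA

V_GS = V_G = 1.52 V, so V_ov = 1.52 − 0.682 = 0.838 V.
Assume saturation: I_D = ½ k_n V_ov² = 0.5 × 2 × 0.838² = 0.702 mA, giving V_DS = V_DD − I_D R_D = 2.61 − 0.702 × 8.5 = -3.36 V.
But -3.36 V < V_ov = 0.838 V, so the device is actually in triode.
In triode I_D = k_n[V_ov V_DS − ½ V_DS²] and I_D = (V_DD − V_DS)/R_D. Equating: 8.5 V_DS² − 15.25 V_DS + 2.61 = 0, giving V_DS = 0.192 V (the root below V_ov).
I_D = (2.61 − 0.192) / 8.5 = 0.285 mA.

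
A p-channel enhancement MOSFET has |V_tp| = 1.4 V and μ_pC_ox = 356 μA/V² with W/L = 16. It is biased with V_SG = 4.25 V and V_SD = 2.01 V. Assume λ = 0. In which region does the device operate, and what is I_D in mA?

Triode; I_D = 21.1 mA

k_p = μ_pC_ox · (W/L) = 5.696 mA/V².
V_ov = V_SG − |V_tp| = 4.25 − 1.4 = 2.85 V.
Since V_SD = 2.01 V < V_ov = 2.85 V, the device is in the triode region.
I_D = k_p [V_ov · V_SD − ½ V_SD²] = 5.696 × [2.85 × 2.01 − 0.5 × 2.01²] = 21.1 mA.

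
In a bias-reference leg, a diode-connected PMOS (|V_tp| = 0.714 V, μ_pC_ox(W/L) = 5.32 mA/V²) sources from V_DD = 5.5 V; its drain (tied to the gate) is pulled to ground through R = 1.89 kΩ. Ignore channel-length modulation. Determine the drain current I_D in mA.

With gate tied to drain, V_SG = V_SD ≥ V_SG − |V_tp|, so the device is in saturation.
KCL at the drain: ½ k_p (V_SG − |V_tp|)² = (V_DD − V_SG)/R.
Let x = V_SG − 0.714. Then 5.03 x² + x − 4.786 = 0, giving x = 0.881 V (positive root), so V_SG = 1.6 V.
I_D = (V_DD − V_SG)/R = (5.5 − 1.6) / 1.89 = 2.07 mA.

I_D = 2.07 mA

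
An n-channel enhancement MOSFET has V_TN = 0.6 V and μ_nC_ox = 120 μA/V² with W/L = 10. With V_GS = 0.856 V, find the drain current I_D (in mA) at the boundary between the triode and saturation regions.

I_D = 0.0393 mA

At the boundary V_DS = V_ov = V_GS − V_TN = 0.856 − 0.6 = 0.256 V.
k_n = μ_nC_ox · (W/L) = 1.2 mA/V².
I_D = ½ k_n V_ov² = 0.5 × 1.2 × 0.256² = 0.0393 mA.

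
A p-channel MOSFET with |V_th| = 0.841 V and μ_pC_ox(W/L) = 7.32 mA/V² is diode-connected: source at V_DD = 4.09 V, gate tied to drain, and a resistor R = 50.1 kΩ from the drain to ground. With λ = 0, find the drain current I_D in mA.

I_D = 0.0622 mA

With gate tied to drain, V_SG = V_SD ≥ V_SG − |V_th|, so the device is in saturation.
KCL at the drain: ½ k_p (V_SG − |V_th|)² = (V_DD − V_SG)/R.
Let x = V_SG − 0.841. Then 183 x² + x − 3.249 = 0, giving x = 0.13 V (positive root), so V_SG = 0.971 V.
I_D = (V_DD − V_SG)/R = (4.09 − 0.971) / 50.1 = 0.0622 mA.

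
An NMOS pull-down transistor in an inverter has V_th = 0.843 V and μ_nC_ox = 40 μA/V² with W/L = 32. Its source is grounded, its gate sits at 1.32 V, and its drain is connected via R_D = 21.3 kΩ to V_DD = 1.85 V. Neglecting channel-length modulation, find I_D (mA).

I_D = 0.0795 mA

V_GS = V_G = 1.32 V, so V_ov = 1.32 − 0.843 = 0.477 V.
k_n = μ_nC_ox · (W/L) = 1.28 mA/V².
Assume saturation: I_D = ½ k_n V_ov² = 0.5 × 1.28 × 0.477² = 0.146 mA, giving V_DS = V_DD − I_D R_D = 1.85 − 0.146 × 21.3 = -1.25 V.
But -1.25 V < V_ov = 0.477 V, so the device is actually in triode.
In triode I_D = k_n[V_ov V_DS − ½ V_DS²] and I_D = (V_DD − V_DS)/R_D. Equating: 13.6 V_DS² − 14 V_DS + 1.85 = 0, giving V_DS = 0.156 V (the root below V_ov).
I_D = (1.85 − 0.156) / 21.3 = 0.0795 mA.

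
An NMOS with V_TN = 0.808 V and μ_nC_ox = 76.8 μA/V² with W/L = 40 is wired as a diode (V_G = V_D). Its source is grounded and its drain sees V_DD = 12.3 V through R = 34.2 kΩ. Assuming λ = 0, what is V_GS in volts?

V_GS = 1.27 V

With gate tied to drain, V_GS = V_DS ≥ V_GS − V_TN, so the device is in saturation.
k_n = μ_nC_ox · (W/L) = 3.072 mA/V².
KCL at the drain: ½ k_n (V_GS − V_TN)² = (V_DD − V_GS)/R.
Let x = V_GS − 0.808. Then 52.5 x² + x − 11.49 = 0, giving x = 0.458 V (positive root), so V_GS = 1.27 V.
I_D = (V_DD − V_GS)/R = (12.3 − 1.27) / 34.2 = 0.323 mA.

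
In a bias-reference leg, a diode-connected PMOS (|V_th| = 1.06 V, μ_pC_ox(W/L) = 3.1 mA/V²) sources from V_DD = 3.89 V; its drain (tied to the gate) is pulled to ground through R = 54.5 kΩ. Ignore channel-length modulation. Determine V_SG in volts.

V_SG = 1.24 V

With gate tied to drain, V_SG = V_SD ≥ V_SG − |V_th|, so the device is in saturation.
KCL at the drain: ½ k_p (V_SG − |V_th|)² = (V_DD − V_SG)/R.
Let x = V_SG − 1.06. Then 84.5 x² + x − 2.83 = 0, giving x = 0.177 V (positive root), so V_SG = 1.24 V.
I_D = (V_DD − V_SG)/R = (3.89 − 1.24) / 54.5 = 0.0487 mA.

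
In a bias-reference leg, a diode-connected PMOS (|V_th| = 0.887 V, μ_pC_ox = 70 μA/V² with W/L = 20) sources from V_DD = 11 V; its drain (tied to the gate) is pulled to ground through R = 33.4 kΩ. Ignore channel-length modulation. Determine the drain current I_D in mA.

With gate tied to drain, V_SG = V_SD ≥ V_SG − |V_th|, so the device is in saturation.
k_p = μ_pC_ox · (W/L) = 1.4 mA/V².
KCL at the drain: ½ k_p (V_SG − |V_th|)² = (V_DD − V_SG)/R.
Let x = V_SG − 0.887. Then 23.4 x² + x − 10.11 = 0, giving x = 0.637 V (positive root), so V_SG = 1.52 V.
I_D = (V_DD − V_SG)/R = (11 − 1.52) / 33.4 = 0.284 mA.

I_D = 0.284 mA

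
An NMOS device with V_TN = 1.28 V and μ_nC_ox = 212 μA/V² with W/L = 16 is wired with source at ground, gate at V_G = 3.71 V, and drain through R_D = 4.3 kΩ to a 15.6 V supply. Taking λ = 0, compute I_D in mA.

I_D = 3.52 mA

V_GS = V_G = 3.71 V, so V_ov = 3.71 − 1.28 = 2.43 V.
k_n = μ_nC_ox · (W/L) = 3.392 mA/V².
Assume saturation: I_D = ½ k_n V_ov² = 0.5 × 3.392 × 2.43² = 10 mA, giving V_DS = V_DD − I_D R_D = 15.6 − 10 × 4.3 = -27.5 V.
But -27.5 V < V_ov = 2.43 V, so the device is actually in triode.
In triode I_D = k_n[V_ov V_DS − ½ V_DS²] and I_D = (V_DD − V_DS)/R_D. Equating: 7.29 V_DS² − 36.44 V_DS + 15.6 = 0, giving V_DS = 0.473 V (the root below V_ov).
I_D = (15.6 − 0.473) / 4.3 = 3.52 mA.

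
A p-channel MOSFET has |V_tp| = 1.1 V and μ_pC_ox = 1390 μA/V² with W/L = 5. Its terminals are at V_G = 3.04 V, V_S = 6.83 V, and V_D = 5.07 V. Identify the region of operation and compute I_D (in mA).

V_SG = V_S − V_G = 6.83 − 3.04 = 3.79 V; V_SD = V_S − V_D = 6.83 − 5.07 = 1.76 V.
k_p = μ_pC_ox · (W/L) = 6.95 mA/V².
V_ov = V_SG − |V_tp| = 3.79 − 1.1 = 2.69 V.
Since V_SD = 1.76 V < V_ov = 2.69 V, the device is in the triode region.
I_D = k_p [V_ov · V_SD − ½ V_SD²] = 6.95 × [2.69 × 1.76 − 0.5 × 1.76²] = 22.1 mA.

Triode; I_D = 22.1 mA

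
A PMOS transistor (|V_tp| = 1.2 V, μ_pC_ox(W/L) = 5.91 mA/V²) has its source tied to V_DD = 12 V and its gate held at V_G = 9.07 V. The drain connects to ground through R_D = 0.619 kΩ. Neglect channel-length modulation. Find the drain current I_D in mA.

V_SG = V_DD − V_G = 12 − 9.07 = 2.93 V, so V_ov = 2.93 − 1.2 = 1.73 V.
Assume saturation: I_D = ½ k_p V_ov² = 0.5 × 5.91 × 1.73² = 8.84 mA, giving V_SD = V_DD − I_D R_D = 12 − 8.84 × 0.619 = 6.53 V.
V_SD = 6.53 V ≥ V_ov = 1.73 V, confirming saturation.

I_D = 8.84 mA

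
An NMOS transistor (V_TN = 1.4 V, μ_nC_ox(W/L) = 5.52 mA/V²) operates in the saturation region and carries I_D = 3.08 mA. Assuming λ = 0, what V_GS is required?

In saturation I_D = ½ k_n (V_GS − V_TN)², so V_GS − V_TN = √(2 I_D / k_n) = √(2 × 3.08 / 5.52) = 1.06 V.
V_GS = 1.4 + 1.06 = 2.46 V.

V_GS = 2.46 V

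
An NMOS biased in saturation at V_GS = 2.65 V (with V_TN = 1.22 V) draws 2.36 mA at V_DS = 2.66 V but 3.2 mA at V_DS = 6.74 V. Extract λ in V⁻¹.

λ = 0.114 V⁻¹

With V_GS fixed, I_D ∝ (1 + λ V_DS) in saturation, so I_D2/I_D1 = (1 + λ V_DS2)/(1 + λ V_DS1).
3.2/2.36 = 1.356 = (1 + 6.74 λ)/(1 + 2.66 λ).
Solving: λ (I_D1 V_DS2 − I_D2 V_DS1) = I_D2 − I_D1, so λ = (3.2 − 2.36) / (2.36 × 6.74 − 3.2 × 2.66) = 0.84 / 7.39 = 0.114 V⁻¹.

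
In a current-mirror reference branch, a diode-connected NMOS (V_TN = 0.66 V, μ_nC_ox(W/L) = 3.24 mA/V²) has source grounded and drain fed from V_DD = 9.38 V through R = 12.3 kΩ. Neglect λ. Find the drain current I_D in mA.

With gate tied to drain, V_GS = V_DS ≥ V_GS − V_TN, so the device is in saturation.
KCL at the drain: ½ k_n (V_GS − V_TN)² = (V_DD − V_GS)/R.
Let x = V_GS − 0.66. Then 19.9 x² + x − 8.72 = 0, giving x = 0.637 V (positive root), so V_GS = 1.3 V.
I_D = (V_DD − V_GS)/R = (9.38 − 1.3) / 12.3 = 0.657 mA.

I_D = 0.657 mA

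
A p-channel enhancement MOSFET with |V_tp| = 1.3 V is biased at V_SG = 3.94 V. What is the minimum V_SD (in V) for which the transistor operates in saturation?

The boundary between triode and saturation is V_SD = V_SG − |V_tp| = V_ov.
V_ov = 3.94 − 1.3 = 2.64 V.

V_SD,sat = 2.64 V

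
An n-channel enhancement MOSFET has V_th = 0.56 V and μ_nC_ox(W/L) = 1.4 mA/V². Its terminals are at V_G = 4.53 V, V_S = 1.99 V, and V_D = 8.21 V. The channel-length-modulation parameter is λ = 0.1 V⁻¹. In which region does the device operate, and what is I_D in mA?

Saturation; I_D = 4.45 mA

V_GS = V_G − V_S = 4.53 − 1.99 = 2.54 V; V_DS = V_D − V_S = 8.21 − 1.99 = 6.22 V.
V_ov = V_GS − V_th = 2.54 − 0.56 = 1.98 V.
Since V_DS = 6.22 V ≥ V_ov = 1.98 V, the device is in saturation.
I_D = ½ k_n V_ov² (1 + λ V_DS) = 0.5 × 1.4 × 1.98² × (1 + 0.1 × 6.22) = 4.45 mA.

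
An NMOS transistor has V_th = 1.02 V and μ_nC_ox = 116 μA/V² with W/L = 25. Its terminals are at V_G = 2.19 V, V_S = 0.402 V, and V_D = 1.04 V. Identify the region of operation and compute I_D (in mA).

Triode; I_D = 0.831 mA

V_GS = V_G − V_S = 2.19 − 0.402 = 1.79 V; V_DS = V_D − V_S = 1.04 − 0.402 = 0.638 V.
k_n = μ_nC_ox · (W/L) = 2.9 mA/V².
V_ov = V_GS − V_th = 1.79 − 1.02 = 0.768 V.
Since V_DS = 0.638 V < V_ov = 0.768 V, the device is in the triode region.
I_D = k_n [V_ov · V_DS − ½ V_DS²] = 2.9 × [0.768 × 0.638 − 0.5 × 0.638²] = 0.831 mA.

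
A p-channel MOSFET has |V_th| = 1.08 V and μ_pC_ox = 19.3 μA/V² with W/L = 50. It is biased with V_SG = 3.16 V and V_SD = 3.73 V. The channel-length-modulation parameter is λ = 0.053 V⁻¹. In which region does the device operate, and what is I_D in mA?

Saturation; I_D = 2.50 mA

k_p = μ_pC_ox · (W/L) = 0.965 mA/V².
V_ov = V_SG − |V_th| = 3.16 − 1.08 = 2.08 V.
Since V_SD = 3.73 V ≥ V_ov = 2.08 V, the device is in saturation.
I_D = ½ k_p V_ov² (1 + λ V_SD) = 0.5 × 0.965 × 2.08² × (1 + 0.053 × 3.73) = 2.5 mA.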